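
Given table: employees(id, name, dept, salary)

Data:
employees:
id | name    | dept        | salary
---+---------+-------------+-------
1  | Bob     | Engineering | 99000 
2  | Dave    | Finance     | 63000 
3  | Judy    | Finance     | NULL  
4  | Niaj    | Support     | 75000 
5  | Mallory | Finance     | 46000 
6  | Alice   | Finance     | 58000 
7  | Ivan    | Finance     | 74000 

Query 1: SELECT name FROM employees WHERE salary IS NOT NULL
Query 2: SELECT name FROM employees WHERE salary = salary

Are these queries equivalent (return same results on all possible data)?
Yes, equivalent

Both queries return: [('Alice',), ('Bob',), ('Dave',), ('Ivan',), ('Mallory',), ('Niaj',)]

Reason: IS NOT NULL vs self-equality (both exclude NULLs)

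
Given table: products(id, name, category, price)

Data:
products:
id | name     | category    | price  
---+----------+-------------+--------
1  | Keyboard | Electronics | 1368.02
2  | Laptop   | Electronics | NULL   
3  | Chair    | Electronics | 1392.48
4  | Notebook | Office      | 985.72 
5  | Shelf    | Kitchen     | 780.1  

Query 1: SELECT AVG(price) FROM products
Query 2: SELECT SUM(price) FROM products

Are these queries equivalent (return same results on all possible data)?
No, not equivalent

Query 1 returns: [(1131.58,)]
Query 2 returns: [(4526.32,)]

Reason: AVG vs SUM give different aggregate values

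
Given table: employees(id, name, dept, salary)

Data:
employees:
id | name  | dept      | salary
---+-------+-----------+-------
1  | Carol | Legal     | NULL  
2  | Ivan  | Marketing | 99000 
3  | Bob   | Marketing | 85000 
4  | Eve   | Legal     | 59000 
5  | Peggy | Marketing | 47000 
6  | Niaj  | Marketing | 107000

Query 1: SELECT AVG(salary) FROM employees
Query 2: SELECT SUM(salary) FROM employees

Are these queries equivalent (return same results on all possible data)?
No, not equivalent

Query 1 returns: [(79400.0,)]
Query 2 returns: [(397000,)]

Reason: AVG vs SUM give different aggregate values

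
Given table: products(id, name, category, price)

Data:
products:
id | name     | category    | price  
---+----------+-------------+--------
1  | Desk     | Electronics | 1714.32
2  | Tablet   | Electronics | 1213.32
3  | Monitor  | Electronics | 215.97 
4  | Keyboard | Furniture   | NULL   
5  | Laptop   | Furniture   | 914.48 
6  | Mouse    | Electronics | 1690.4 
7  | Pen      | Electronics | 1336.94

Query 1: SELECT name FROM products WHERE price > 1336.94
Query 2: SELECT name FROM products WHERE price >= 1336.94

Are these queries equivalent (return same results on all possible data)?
No, not equivalent

Query 1 returns: [('Desk',), ('Mouse',)]
Query 2 returns: [('Desk',), ('Mouse',), ('Pen',)]

Reason: > vs >= gives different results when price = 1336.94 exists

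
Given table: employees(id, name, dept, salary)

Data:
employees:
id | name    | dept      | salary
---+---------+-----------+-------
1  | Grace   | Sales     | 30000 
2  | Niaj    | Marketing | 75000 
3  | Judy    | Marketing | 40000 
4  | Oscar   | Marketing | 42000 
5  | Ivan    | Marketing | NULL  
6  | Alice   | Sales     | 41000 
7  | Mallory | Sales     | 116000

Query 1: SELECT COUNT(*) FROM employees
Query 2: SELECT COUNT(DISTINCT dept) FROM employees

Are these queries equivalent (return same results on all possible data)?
No, not equivalent

Query 1 returns: [(7,)]
Query 2 returns: [(2,)]

Reason: COUNT(*) counts rows, COUNT(DISTINCT dept) counts unique depts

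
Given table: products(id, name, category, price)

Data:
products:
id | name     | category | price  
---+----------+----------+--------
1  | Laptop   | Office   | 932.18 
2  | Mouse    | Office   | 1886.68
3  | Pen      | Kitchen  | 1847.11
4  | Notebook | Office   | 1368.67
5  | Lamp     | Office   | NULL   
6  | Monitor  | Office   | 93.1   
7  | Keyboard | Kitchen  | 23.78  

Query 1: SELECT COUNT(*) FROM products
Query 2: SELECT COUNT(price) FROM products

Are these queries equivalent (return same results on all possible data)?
No, not equivalent

Query 1 returns: [(7,)]
Query 2 returns: [(6,)]

Reason: COUNT(*) includes NULLs, COUNT(column) excludes them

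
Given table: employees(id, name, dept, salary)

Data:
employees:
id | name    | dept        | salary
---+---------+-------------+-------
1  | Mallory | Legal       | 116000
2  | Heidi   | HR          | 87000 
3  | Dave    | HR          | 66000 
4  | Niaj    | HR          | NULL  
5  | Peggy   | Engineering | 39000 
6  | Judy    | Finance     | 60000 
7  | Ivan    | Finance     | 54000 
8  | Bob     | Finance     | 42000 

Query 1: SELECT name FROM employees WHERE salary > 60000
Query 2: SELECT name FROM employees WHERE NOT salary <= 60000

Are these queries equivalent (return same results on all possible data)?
Yes, equivalent

Both queries return: [('Dave',), ('Heidi',), ('Mallory',)]

Reason: Both filter salary > 60000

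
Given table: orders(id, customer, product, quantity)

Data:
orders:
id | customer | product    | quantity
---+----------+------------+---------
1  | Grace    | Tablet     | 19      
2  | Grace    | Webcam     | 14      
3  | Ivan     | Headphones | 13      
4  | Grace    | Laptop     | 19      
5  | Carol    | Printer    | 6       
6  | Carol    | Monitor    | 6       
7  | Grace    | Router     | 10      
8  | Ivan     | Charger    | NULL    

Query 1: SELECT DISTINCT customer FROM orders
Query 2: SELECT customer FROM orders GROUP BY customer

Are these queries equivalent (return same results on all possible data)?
Yes, equivalent

Both queries return: [('Carol',), ('Grace',), ('Ivan',)]

Reason: Both get unique customers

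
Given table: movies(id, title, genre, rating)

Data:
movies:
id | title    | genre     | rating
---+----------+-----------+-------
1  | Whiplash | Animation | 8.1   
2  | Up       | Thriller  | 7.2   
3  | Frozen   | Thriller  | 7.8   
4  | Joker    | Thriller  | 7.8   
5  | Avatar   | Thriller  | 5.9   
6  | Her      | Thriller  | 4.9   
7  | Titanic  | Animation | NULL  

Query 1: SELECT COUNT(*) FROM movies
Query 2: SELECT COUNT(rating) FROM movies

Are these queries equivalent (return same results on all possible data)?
No, not equivalent

Query 1 returns: [(7,)]
Query 2 returns: [(6,)]

Reason: COUNT(*) includes NULLs, COUNT(column) excludes them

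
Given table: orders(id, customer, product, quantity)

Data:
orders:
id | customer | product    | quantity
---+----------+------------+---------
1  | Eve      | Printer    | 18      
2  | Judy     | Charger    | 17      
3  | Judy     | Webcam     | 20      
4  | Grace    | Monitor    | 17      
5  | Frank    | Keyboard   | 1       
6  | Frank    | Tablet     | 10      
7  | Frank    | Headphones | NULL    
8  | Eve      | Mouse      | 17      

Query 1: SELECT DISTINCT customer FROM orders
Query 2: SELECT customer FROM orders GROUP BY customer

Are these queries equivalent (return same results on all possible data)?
Yes, equivalent

Both queries return: [('Eve',), ('Frank',), ('Grace',), ('Judy',)]

Reason: Both get unique customers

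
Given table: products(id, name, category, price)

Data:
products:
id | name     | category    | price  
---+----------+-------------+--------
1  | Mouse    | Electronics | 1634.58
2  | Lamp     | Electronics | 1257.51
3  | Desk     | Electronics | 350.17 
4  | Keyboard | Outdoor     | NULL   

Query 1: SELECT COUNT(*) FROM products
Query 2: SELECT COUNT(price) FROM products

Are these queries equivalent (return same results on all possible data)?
No, not equivalent

Query 1 returns: [(4,)]
Query 2 returns: [(3,)]

Reason: COUNT(*) includes NULLs, COUNT(column) excludes them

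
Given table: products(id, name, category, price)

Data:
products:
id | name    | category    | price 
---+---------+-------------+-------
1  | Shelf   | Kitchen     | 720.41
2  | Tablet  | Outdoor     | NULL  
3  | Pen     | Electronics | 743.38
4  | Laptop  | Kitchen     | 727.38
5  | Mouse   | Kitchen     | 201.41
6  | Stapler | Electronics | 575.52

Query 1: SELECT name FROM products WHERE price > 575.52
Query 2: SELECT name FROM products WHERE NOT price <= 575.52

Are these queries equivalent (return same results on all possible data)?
Yes, equivalent

Both queries return: [('Laptop',), ('Pen',), ('Shelf',)]

Reason: Both filter price > 575.52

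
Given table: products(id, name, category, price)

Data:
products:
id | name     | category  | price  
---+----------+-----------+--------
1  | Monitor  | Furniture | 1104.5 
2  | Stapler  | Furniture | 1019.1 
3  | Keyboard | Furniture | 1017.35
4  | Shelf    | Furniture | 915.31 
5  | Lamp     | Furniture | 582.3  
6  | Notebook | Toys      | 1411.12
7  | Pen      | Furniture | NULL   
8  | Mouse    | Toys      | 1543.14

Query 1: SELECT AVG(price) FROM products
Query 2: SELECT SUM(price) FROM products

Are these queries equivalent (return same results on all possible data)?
No, not equivalent

Query 1 returns: [(1084.6885714285713,)]
Query 2 returns: [(7592.82,)]

Reason: AVG vs SUM give different aggregate values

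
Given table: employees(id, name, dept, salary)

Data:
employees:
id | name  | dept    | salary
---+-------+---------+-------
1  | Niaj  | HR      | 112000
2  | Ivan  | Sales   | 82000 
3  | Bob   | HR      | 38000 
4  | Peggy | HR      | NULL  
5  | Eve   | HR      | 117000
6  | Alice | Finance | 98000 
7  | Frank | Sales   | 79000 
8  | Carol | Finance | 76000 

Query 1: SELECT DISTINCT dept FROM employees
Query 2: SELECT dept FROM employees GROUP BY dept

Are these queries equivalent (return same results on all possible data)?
Yes, equivalent

Both queries return: [('Finance',), ('HR',), ('Sales',)]

Reason: Both get unique depts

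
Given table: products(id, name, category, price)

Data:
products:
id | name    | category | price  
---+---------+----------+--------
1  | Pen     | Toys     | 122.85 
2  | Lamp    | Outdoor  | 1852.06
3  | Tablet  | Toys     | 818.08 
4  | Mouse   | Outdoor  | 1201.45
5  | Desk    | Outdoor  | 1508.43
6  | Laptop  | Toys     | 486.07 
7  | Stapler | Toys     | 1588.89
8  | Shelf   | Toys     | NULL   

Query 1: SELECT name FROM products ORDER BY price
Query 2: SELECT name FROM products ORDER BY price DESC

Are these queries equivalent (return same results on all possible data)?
No, not equivalent

Query 1 returns: [('Shelf',), ('Pen',), ('Laptop',), ('Tablet',), ('Mouse',), ('Desk',), ('Stapler',), ('Lamp',)]
Query 2 returns: [('Lamp',), ('Stapler',), ('Desk',), ('Mouse',), ('Tablet',), ('Laptop',), ('Pen',), ('Shelf',)]

Reason: ASC vs DESC gives opposite ordering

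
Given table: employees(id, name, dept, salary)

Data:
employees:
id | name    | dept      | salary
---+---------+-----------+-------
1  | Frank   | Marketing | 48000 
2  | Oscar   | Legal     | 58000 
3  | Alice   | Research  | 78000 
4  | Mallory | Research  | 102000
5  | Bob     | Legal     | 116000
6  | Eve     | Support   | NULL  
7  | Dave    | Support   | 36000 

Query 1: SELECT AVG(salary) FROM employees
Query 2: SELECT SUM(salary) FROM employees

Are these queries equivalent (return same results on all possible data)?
No, not equivalent

Query 1 returns: [(73000.0,)]
Query 2 returns: [(438000,)]

Reason: AVG vs SUM give different aggregate values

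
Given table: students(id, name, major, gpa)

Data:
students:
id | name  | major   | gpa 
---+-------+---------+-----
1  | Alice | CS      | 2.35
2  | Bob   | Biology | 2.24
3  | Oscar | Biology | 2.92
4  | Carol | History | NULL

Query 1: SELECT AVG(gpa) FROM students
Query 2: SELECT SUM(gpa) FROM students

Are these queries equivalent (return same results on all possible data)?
No, not equivalent

Query 1 returns: [(2.5033333333333334,)]
Query 2 returns: [(7.51,)]

Reason: AVG vs SUM give different aggregate values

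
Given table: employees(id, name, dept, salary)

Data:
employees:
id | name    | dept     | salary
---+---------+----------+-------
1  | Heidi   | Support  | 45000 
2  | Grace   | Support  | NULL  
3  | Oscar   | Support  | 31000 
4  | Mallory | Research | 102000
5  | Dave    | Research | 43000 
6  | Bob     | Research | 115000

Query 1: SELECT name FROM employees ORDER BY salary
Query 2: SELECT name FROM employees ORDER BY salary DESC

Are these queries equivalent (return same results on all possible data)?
No, not equivalent

Query 1 returns: [('Grace',), ('Oscar',), ('Dave',), ('Heidi',), ('Mallory',), ('Bob',)]
Query 2 returns: [('Bob',), ('Mallory',), ('Heidi',), ('Dave',), ('Oscar',), ('Grace',)]

Reason: ASC vs DESC gives opposite ordering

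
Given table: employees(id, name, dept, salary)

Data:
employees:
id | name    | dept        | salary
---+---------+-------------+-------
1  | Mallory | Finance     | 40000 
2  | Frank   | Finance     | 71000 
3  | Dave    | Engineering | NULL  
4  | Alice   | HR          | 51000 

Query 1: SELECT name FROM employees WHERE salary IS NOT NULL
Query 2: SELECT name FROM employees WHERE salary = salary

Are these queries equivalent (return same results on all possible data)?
Yes, equivalent

Both queries return: [('Alice',), ('Frank',), ('Mallory',)]

Reason: IS NOT NULL vs self-equality (both exclude NULLs)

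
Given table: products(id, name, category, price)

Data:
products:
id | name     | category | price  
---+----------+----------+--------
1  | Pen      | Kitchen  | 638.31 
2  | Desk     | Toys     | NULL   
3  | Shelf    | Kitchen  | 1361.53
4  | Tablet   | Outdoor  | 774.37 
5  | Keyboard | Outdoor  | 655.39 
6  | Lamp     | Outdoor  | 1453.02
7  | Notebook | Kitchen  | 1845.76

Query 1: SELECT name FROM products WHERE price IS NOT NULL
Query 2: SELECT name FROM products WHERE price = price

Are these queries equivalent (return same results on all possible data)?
Yes, equivalent

Both queries return: [('Keyboard',), ('Lamp',), ('Notebook',), ('Pen',), ('Shelf',), ('Tablet',)]

Reason: IS NOT NULL vs self-equality (both exclude NULLs)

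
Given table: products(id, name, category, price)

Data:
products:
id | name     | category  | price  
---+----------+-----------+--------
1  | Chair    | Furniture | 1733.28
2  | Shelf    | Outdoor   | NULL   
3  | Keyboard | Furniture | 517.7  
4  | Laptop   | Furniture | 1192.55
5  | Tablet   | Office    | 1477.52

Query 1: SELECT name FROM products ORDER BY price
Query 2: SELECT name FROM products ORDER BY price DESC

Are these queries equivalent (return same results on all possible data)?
No, not equivalent

Query 1 returns: [('Shelf',), ('Keyboard',), ('Laptop',), ('Tablet',), ('Chair',)]
Query 2 returns: [('Chair',), ('Tablet',), ('Laptop',), ('Keyboard',), ('Shelf',)]

Reason: ASC vs DESC gives opposite ordering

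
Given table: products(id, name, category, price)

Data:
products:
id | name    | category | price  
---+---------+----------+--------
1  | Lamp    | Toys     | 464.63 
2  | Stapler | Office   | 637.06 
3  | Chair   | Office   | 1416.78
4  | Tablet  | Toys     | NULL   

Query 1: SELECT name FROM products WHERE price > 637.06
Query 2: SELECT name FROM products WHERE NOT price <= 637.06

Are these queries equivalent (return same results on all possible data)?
Yes, equivalent

Both queries return: [('Chair',)]

Reason: Both filter price > 637.06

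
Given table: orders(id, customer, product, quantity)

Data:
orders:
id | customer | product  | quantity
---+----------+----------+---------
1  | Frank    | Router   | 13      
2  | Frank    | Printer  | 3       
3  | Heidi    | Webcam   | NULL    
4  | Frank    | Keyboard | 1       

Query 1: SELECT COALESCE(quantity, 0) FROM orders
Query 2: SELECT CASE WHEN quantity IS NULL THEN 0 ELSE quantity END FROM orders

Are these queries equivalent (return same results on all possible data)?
Yes, equivalent

Both queries return: [(0,), (1,), (3,), (13,)]

Reason: COALESCE vs CASE for NULL handling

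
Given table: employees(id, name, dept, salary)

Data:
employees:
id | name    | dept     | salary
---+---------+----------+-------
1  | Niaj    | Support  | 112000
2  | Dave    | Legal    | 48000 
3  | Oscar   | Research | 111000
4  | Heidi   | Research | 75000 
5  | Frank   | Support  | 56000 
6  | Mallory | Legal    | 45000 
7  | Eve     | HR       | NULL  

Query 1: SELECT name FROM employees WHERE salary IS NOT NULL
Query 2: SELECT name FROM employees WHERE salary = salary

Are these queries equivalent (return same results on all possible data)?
Yes, equivalent

Both queries return: [('Dave',), ('Frank',), ('Heidi',), ('Mallory',), ('Niaj',), ('Oscar',)]

Reason: IS NOT NULL vs self-equality (both exclude NULLs)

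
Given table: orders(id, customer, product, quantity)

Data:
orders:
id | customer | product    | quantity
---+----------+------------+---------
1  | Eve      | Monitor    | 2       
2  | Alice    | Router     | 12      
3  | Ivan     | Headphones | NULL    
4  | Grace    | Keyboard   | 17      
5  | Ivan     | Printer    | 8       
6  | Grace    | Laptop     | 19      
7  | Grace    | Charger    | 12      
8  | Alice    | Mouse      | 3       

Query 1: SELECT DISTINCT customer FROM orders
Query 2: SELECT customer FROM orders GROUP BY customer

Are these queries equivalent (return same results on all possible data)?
Yes, equivalent

Both queries return: [('Alice',), ('Eve',), ('Grace',), ('Ivan',)]

Reason: Both get unique customers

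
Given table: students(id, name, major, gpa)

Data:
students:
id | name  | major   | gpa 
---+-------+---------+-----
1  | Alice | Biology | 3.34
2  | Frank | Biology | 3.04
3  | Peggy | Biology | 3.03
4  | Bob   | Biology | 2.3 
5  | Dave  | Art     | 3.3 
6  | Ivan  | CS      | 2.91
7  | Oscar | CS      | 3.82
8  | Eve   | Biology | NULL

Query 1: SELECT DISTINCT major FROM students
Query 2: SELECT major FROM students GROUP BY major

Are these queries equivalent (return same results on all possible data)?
Yes, equivalent

Both queries return: [('Art',), ('Biology',), ('CS',)]

Reason: Both get unique majors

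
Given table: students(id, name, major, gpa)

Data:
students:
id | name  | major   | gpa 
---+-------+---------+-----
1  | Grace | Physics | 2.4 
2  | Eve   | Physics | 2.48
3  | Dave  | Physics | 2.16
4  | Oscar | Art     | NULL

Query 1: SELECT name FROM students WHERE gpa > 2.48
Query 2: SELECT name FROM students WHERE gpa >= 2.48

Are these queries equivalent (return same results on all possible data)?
No, not equivalent

Query 1 returns: []
Query 2 returns: [('Eve',)]

Reason: > vs >= gives different results when gpa = 2.48 exists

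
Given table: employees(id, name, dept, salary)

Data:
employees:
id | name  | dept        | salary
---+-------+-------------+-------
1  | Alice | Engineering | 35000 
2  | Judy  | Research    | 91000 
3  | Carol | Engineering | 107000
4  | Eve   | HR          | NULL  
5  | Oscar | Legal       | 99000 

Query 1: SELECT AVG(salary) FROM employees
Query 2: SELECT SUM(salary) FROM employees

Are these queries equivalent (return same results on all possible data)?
No, not equivalent

Query 1 returns: [(83000.0,)]
Query 2 returns: [(332000,)]

Reason: AVG vs SUM give different aggregate values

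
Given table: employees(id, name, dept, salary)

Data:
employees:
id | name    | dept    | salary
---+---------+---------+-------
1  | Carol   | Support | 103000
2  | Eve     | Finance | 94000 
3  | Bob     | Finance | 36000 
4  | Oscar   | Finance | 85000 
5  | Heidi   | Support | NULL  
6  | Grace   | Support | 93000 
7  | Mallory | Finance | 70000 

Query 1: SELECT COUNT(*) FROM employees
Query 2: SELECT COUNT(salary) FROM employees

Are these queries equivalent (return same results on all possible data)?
No, not equivalent

Query 1 returns: [(7,)]
Query 2 returns: [(6,)]

Reason: COUNT(*) includes NULLs, COUNT(column) excludes them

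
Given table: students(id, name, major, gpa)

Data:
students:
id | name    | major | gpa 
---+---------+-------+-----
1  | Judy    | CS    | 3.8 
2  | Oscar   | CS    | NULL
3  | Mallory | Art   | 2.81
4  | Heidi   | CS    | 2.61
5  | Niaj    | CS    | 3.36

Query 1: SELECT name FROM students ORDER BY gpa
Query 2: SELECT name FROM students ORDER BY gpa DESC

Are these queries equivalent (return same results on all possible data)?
No, not equivalent

Query 1 returns: [('Oscar',), ('Heidi',), ('Mallory',), ('Niaj',), ('Judy',)]
Query 2 returns: [('Judy',), ('Niaj',), ('Mallory',), ('Heidi',), ('Oscar',)]

Reason: ASC vs DESC gives opposite ordering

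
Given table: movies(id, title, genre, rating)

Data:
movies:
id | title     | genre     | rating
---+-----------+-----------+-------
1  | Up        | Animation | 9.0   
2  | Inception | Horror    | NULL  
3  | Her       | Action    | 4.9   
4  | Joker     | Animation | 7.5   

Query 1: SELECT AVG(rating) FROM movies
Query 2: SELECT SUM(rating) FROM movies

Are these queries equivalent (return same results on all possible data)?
No, not equivalent

Query 1 returns: [(7.133333333333333,)]
Query 2 returns: [(21.4,)]

Reason: AVG vs SUM give different aggregate values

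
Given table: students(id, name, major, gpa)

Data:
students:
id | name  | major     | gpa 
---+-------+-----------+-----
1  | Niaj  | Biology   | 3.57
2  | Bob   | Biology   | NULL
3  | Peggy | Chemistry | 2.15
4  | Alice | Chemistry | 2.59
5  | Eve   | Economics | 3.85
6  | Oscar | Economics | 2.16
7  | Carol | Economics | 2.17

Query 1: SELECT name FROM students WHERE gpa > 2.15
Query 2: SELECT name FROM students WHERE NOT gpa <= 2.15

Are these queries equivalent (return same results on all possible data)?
Yes, equivalent

Both queries return: [('Alice',), ('Carol',), ('Eve',), ('Niaj',), ('Oscar',)]

Reason: Both filter gpa > 2.15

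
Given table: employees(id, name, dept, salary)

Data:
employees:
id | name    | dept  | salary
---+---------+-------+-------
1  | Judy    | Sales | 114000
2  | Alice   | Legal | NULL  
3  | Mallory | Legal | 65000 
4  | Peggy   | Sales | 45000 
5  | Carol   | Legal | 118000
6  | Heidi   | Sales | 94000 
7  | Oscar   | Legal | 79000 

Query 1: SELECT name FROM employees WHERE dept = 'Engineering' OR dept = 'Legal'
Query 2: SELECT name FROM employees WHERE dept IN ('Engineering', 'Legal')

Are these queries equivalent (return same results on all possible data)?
Yes, equivalent

Both queries return: [('Alice',), ('Carol',), ('Mallory',), ('Oscar',)]

Reason: OR vs IN are equivalent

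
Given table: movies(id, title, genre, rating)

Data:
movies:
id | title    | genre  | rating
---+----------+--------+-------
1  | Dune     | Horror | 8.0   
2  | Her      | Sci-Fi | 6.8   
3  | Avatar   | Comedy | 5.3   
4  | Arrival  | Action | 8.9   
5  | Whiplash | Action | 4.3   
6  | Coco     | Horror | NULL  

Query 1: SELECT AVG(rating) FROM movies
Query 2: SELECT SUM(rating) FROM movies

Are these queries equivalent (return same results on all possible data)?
No, not equivalent

Query 1 returns: [(6.659999999999999,)]
Query 2 returns: [(33.3,)]

Reason: AVG vs SUM give different aggregate values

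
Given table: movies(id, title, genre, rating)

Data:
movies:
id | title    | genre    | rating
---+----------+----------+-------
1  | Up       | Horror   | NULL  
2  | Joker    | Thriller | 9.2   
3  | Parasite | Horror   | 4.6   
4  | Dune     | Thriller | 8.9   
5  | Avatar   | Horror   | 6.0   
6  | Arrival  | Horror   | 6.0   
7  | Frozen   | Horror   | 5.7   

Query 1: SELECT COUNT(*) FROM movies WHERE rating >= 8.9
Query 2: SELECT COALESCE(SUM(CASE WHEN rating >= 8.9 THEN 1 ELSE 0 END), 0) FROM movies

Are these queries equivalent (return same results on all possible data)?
Yes, equivalent

Both queries return: [(2,)]

Reason: COUNT with WHERE vs conditional SUM (COALESCE handles empty-table NULL)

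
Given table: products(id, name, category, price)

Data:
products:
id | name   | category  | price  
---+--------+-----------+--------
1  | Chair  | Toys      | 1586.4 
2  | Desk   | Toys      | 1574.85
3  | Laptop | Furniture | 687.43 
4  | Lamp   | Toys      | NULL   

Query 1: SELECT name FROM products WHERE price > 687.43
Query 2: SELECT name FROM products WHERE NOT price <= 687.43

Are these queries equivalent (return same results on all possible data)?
Yes, equivalent

Both queries return: [('Chair',), ('Desk',)]

Reason: Both filter price > 687.43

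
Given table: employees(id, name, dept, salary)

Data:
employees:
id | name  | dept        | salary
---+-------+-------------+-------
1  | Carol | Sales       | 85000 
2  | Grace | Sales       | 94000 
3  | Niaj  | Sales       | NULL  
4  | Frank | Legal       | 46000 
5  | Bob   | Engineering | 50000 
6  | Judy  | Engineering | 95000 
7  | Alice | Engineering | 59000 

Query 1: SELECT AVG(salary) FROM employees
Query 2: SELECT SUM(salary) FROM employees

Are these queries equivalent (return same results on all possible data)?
No, not equivalent

Query 1 returns: [(71500.0,)]
Query 2 returns: [(429000,)]

Reason: AVG vs SUM give different aggregate values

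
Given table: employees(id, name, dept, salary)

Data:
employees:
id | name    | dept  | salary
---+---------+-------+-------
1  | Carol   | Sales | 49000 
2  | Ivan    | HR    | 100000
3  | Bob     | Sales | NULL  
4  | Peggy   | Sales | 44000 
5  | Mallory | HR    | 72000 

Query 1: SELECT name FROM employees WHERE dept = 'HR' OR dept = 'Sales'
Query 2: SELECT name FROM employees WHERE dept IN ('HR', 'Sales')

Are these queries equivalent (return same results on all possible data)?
Yes, equivalent

Both queries return: [('Bob',), ('Carol',), ('Ivan',), ('Mallory',), ('Peggy',)]

Reason: OR vs IN are equivalent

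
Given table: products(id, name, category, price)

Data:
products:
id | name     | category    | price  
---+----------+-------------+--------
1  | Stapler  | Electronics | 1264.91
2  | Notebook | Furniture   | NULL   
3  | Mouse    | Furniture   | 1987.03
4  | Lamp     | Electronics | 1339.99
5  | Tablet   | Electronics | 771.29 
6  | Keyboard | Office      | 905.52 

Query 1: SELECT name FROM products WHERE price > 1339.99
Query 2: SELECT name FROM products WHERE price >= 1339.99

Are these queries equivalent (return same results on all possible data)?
No, not equivalent

Query 1 returns: [('Mouse',)]
Query 2 returns: [('Mouse',), ('Lamp',)]

Reason: > vs >= gives different results when price = 1339.99 exists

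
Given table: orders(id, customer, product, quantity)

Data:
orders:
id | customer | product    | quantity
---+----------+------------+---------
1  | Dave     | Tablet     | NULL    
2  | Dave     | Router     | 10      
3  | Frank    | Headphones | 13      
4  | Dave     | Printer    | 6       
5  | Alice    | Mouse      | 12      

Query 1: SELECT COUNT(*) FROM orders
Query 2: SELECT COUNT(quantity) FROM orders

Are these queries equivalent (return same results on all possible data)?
No, not equivalent

Query 1 returns: [(5,)]
Query 2 returns: [(4,)]

Reason: COUNT(*) includes NULLs, COUNT(column) excludes them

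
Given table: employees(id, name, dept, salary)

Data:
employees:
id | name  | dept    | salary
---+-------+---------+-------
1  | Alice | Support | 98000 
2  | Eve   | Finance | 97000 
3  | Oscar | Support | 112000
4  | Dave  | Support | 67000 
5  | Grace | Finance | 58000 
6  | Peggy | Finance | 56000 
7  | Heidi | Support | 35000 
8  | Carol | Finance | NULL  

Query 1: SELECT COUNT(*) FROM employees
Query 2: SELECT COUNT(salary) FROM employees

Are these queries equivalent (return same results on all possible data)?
No, not equivalent

Query 1 returns: [(8,)]
Query 2 returns: [(7,)]

Reason: COUNT(*) includes NULLs, COUNT(column) excludes them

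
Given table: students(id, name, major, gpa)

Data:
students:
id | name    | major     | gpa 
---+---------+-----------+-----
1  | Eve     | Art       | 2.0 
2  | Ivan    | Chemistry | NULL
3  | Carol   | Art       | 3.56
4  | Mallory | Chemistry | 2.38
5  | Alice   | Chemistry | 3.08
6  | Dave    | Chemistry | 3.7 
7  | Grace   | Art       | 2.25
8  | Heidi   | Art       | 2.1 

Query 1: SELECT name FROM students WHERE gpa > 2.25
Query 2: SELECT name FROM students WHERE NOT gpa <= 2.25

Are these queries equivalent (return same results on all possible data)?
Yes, equivalent

Both queries return: [('Alice',), ('Carol',), ('Dave',), ('Mallory',)]

Reason: Both filter gpa > 2.25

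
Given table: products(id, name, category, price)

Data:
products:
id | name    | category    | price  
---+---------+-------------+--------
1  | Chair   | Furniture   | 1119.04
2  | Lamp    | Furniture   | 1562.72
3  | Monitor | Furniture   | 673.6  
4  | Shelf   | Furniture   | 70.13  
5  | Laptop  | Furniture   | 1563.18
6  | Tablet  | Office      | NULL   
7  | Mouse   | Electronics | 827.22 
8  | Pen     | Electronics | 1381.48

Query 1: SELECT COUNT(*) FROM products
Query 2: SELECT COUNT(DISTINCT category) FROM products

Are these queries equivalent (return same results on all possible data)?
No, not equivalent

Query 1 returns: [(8,)]
Query 2 returns: [(3,)]

Reason: COUNT(*) counts rows, COUNT(DISTINCT category) counts unique categorys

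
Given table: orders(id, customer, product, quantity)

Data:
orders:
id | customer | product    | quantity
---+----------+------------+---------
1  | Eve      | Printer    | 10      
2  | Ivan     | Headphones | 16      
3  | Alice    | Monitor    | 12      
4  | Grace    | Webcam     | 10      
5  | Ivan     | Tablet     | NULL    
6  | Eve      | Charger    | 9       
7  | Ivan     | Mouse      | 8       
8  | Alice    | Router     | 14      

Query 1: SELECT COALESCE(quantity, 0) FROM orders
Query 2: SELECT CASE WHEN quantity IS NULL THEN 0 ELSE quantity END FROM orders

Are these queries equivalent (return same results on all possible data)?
Yes, equivalent

Both queries return: [(0,), (8,), (9,), (10,), (10,), (12,), (14,), (16,)]

Reason: COALESCE vs CASE for NULL handling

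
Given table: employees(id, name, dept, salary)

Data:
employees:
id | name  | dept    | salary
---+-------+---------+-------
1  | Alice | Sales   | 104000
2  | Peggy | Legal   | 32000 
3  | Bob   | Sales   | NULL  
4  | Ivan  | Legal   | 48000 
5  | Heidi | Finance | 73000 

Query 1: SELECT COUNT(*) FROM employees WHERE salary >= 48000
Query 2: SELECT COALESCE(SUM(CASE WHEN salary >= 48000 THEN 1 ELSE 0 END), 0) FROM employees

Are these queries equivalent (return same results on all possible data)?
Yes, equivalent

Both queries return: [(3,)]

Reason: COUNT with WHERE vs conditional SUM (COALESCE handles empty-table NULL)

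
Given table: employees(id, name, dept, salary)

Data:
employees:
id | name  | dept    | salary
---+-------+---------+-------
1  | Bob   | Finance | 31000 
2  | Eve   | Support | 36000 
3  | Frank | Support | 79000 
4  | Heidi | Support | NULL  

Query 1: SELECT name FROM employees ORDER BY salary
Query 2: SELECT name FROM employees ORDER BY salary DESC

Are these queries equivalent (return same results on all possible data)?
No, not equivalent

Query 1 returns: [('Heidi',), ('Bob',), ('Eve',), ('Frank',)]
Query 2 returns: [('Frank',), ('Eve',), ('Bob',), ('Heidi',)]

Reason: ASC vs DESC gives opposite ordering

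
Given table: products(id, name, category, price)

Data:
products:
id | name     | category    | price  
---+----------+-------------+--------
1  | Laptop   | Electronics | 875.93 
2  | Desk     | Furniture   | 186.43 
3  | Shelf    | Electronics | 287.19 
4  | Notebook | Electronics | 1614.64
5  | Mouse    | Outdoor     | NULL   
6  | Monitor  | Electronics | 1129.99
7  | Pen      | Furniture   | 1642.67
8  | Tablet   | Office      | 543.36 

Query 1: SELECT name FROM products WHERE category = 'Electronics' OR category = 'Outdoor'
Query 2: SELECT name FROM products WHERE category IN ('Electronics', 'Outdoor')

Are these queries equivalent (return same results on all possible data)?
Yes, equivalent

Both queries return: [('Laptop',), ('Monitor',), ('Mouse',), ('Notebook',), ('Shelf',)]

Reason: OR vs IN are equivalent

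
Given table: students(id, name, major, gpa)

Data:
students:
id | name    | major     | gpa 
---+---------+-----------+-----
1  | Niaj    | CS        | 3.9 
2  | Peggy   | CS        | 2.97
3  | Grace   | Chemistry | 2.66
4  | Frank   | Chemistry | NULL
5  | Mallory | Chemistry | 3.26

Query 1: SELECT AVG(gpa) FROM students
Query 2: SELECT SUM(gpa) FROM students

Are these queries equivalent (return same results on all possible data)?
No, not equivalent

Query 1 returns: [(3.1975,)]
Query 2 returns: [(12.79,)]

Reason: AVG vs SUM give different aggregate values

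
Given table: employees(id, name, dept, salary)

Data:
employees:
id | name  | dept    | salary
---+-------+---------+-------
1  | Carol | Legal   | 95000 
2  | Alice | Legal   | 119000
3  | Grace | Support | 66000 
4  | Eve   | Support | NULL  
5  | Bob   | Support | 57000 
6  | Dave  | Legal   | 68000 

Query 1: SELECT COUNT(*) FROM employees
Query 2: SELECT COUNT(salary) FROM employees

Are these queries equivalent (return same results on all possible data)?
No, not equivalent

Query 1 returns: [(6,)]
Query 2 returns: [(5,)]

Reason: COUNT(*) includes NULLs, COUNT(column) excludes them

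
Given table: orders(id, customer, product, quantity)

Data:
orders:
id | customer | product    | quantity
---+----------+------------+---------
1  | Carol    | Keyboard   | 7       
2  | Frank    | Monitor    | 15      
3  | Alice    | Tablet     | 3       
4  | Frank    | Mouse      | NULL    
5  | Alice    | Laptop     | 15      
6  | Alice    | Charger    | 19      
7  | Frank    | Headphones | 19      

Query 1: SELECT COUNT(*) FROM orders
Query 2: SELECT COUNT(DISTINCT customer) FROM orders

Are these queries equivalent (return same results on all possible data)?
No, not equivalent

Query 1 returns: [(7,)]
Query 2 returns: [(3,)]

Reason: COUNT(*) counts rows, COUNT(DISTINCT customer) counts unique customers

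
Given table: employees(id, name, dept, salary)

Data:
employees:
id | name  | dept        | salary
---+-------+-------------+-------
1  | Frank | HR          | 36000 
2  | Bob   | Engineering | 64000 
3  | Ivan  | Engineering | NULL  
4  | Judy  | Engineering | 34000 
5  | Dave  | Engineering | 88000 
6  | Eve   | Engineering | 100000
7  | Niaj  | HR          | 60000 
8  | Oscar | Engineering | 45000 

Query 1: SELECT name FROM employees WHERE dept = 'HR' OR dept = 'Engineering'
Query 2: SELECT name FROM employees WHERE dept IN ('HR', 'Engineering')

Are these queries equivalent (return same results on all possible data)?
Yes, equivalent

Both queries return: [('Bob',), ('Dave',), ('Eve',), ('Frank',), ('Ivan',), ('Judy',), ('Niaj',), ('Oscar',)]

Reason: OR vs IN are equivalent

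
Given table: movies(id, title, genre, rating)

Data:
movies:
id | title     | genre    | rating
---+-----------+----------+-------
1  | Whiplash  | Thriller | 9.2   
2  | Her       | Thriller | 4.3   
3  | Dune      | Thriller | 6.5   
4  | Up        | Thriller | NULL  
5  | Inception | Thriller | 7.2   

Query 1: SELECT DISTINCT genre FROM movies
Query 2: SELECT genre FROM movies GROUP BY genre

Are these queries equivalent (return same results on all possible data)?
Yes, equivalent

Both queries return: [('Thriller',)]

Reason: Both get unique genres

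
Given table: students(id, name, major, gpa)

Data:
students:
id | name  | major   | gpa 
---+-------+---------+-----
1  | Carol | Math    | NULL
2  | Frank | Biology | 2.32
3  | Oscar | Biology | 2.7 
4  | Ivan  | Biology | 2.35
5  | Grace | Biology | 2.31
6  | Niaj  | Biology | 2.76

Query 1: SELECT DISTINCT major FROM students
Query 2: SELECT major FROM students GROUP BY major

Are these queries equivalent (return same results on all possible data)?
Yes, equivalent

Both queries return: [('Biology',), ('Math',)]

Reason: Both get unique majors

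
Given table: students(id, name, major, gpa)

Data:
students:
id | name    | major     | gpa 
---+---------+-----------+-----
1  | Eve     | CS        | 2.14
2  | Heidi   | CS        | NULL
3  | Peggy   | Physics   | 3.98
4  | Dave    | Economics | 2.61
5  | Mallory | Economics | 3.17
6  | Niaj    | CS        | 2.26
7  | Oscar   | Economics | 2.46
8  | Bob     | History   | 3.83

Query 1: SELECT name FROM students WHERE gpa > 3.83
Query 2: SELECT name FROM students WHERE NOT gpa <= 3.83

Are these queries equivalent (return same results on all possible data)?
Yes, equivalent

Both queries return: [('Peggy',)]

Reason: Both filter gpa > 3.83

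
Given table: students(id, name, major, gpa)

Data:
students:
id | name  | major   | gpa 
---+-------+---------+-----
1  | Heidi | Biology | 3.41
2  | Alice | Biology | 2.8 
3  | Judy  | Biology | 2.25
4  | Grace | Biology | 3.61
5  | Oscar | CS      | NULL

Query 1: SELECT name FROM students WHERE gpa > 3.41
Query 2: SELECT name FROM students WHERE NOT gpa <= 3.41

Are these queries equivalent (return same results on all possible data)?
Yes, equivalent

Both queries return: [('Grace',)]

Reason: Both filter gpa > 3.41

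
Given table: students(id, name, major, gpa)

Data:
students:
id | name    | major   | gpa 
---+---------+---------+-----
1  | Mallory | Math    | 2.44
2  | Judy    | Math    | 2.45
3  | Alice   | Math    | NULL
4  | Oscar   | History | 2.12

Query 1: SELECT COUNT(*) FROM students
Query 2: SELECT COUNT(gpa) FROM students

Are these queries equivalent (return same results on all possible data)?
No, not equivalent

Query 1 returns: [(4,)]
Query 2 returns: [(3,)]

Reason: COUNT(*) includes NULLs, COUNT(column) excludes them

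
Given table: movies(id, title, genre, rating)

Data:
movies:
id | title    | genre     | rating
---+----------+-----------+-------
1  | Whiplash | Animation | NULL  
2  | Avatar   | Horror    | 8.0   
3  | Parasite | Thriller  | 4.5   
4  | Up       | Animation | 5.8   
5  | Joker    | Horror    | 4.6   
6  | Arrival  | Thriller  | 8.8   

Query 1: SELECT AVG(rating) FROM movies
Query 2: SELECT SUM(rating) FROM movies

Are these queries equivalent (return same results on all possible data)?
No, not equivalent

Query 1 returns: [(6.34,)]
Query 2 returns: [(31.7,)]

Reason: AVG vs SUM give different aggregate values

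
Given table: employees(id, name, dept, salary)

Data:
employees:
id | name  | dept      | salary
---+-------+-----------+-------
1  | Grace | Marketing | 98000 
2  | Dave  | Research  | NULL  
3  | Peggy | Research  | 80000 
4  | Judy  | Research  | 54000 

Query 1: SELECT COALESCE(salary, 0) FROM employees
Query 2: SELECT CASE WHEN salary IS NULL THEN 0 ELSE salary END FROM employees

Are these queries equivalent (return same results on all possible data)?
Yes, equivalent

Both queries return: [(0,), (54000,), (80000,), (98000,)]

Reason: COALESCE vs CASE for NULL handling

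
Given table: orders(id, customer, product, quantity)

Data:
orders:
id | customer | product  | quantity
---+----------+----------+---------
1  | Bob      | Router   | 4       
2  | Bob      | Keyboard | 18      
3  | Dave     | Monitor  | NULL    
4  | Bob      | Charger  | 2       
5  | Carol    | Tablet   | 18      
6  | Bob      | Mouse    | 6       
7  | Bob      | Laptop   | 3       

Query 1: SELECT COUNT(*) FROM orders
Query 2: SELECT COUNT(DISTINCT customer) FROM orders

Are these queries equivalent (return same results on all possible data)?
No, not equivalent

Query 1 returns: [(7,)]
Query 2 returns: [(3,)]

Reason: COUNT(*) counts rows, COUNT(DISTINCT customer) counts unique customers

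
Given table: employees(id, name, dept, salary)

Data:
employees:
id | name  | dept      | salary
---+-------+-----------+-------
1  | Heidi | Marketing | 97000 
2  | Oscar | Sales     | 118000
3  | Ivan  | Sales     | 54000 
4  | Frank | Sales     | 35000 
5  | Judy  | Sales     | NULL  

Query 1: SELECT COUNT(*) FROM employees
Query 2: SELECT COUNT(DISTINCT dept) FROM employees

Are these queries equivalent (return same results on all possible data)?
No, not equivalent

Query 1 returns: [(5,)]
Query 2 returns: [(2,)]

Reason: COUNT(*) counts rows, COUNT(DISTINCT dept) counts unique depts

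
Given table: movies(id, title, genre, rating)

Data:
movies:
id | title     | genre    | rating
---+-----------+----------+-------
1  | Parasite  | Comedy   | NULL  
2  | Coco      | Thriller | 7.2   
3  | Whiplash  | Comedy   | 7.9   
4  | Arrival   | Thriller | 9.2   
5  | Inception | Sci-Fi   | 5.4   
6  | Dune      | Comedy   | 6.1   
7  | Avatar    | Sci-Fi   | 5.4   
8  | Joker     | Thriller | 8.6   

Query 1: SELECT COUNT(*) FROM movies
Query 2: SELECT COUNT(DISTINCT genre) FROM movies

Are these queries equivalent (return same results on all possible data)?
No, not equivalent

Query 1 returns: [(8,)]
Query 2 returns: [(3,)]

Reason: COUNT(*) counts rows, COUNT(DISTINCT genre) counts unique genres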